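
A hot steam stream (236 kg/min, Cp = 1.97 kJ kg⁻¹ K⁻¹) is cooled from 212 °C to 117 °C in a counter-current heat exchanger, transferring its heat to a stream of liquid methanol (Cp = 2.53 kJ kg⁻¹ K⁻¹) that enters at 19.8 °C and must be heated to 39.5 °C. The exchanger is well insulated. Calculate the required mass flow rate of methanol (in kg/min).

Heat released by hot stream: Q = 236 × 1.97 × (212 − 117) = 44167 kJ/min
Energy balance on cold side (adiabatic exchanger): Q = ṁ_c·Cp_c·(T_c,out − T_c,in)
ṁ_c = 44167 / [2.53 × (39.5 − 19.8)] = 886.17 kg/min

ṁ_c = 886 kg/min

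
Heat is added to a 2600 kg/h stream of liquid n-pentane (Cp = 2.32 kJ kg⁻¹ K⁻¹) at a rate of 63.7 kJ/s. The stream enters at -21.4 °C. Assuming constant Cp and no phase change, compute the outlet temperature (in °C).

Q = 63.7 kJ/s = 229320 kJ/h
ΔT = Q/(ṁ·Cp) = 229320/(2600×2.32) = 38.017 K
T_out = -21.4 + 38.017 = 16.617 °C

T_out = 16.6 °C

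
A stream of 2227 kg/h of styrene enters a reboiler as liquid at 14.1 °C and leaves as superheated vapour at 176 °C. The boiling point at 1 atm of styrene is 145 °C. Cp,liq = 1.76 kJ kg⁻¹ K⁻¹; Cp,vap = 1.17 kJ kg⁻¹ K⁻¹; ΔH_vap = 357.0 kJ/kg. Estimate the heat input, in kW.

Q = 386 kW

liquid 14.1→145 °C: 230.38 kJ/kg
vaporisation at 145 °C: 357 kJ/kg
vapour 145→176 °C: 36.27 kJ/kg
Δh = 230.38 + 357 + 36.27 = 623.65 kJ/kg
Q = ṁ·Δh = 2227 kg/h × 623.65 kJ/kg = 1.3889e+06 kJ/h
|Q| = 385.8 kW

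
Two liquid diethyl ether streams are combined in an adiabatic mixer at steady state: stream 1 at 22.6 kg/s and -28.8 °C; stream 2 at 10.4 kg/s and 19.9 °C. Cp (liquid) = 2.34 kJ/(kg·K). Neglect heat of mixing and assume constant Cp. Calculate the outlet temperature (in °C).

T_out = -13.5 °C

No heat crosses the boundary, so H_out = H_in.
T_out = Σ ṁᵢCp,ᵢTᵢ / Σ ṁᵢCp,ᵢ
      = -1038.8 / 77.22 = -13.452 °C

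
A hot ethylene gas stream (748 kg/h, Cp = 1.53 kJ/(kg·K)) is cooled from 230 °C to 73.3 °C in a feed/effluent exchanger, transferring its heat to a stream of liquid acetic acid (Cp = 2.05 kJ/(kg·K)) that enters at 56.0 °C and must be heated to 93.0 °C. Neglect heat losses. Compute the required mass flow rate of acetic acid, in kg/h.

ṁ_c = 2360 kg/h

Heat released by hot stream: Q = 748 × 1.53 × (230 − 73.3) = 179330 kJ/h
Energy balance on cold side (adiabatic exchanger): Q = ṁ_c·Cp_c·(T_c,out − T_c,in)
ṁ_c = 179330 / [2.05 × (93.0 − 56.0)] = 2364.3 kg/h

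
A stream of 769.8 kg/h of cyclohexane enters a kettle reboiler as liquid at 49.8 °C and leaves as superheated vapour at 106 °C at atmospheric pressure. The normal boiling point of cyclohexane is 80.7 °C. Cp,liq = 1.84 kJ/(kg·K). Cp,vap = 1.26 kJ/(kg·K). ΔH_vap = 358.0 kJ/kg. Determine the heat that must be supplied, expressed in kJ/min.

Q = 5730 kJ/min

liquid 49.8→80.7 °C: 56.856 kJ/kg
vaporisation at 80.7 °C: 358 kJ/kg
vapour 80.7→106 °C: 31.878 kJ/kg
Δh = 56.856 + 358 + 31.878 = 446.73 kJ/kg
Q = ṁ·Δh = 769.8 kg/h × 446.73 kJ/kg = 343900 kJ/h
|Q| = 95.527 kW = 5731.6 kJ/min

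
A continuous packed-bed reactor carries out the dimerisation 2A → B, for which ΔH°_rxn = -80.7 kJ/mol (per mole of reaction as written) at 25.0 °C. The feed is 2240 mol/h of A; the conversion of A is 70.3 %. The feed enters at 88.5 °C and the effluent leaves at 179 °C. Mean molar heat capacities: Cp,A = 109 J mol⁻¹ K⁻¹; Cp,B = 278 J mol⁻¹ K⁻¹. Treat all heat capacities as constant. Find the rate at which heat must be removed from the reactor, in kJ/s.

Q_out = 9.49 kJ/s

Extent of reaction ξ = 0.703 × 2240 / 2 = 787.36 mol/h
Reaction term: ξ·ΔH°_rxn = 787.36 × -80.7 = -63540 kJ/h
Sensible, feed 88.5→25 °C: -15504 kJ/h
Outlet flows (mol/h): A 665.28, B 787.36
Sensible, products 25→179 °C: 44876 kJ/h
Q = ΔH = -34168 kJ/h = -9.4912 kW
Heat removed = 9.4912 kJ/s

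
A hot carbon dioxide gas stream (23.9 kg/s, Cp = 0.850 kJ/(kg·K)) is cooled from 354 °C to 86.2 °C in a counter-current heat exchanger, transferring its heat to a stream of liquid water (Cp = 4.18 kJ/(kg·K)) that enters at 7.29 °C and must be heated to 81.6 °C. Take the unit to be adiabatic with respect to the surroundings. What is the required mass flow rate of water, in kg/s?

Heat released by hot stream: Q = 23.9 × 0.850 × (354 − 86.2) = 5440.4 kJ/s
Energy balance on cold side (adiabatic exchanger): Q = ṁ_c·Cp_c·(T_c,out − T_c,in)
ṁ_c = 5440.4 / [4.18 × (81.6 − 7.29)] = 17.515 kg/s

ṁ_c = 17.5 kg/s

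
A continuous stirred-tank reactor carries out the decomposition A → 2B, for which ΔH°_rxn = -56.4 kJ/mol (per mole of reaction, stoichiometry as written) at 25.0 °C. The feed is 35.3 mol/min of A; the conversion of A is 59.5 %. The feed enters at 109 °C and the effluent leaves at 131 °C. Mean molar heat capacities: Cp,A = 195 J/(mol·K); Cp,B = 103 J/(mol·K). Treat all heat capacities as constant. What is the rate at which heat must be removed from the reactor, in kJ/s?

Extent of reaction ξ = 0.595 × 35.3 = 21.003 mol/min
Reaction term: ξ·ΔH°_rxn = 21.003 × -56.4 = -1184.6 kJ/min
Sensible, feed 109→25 °C: -578.21 kJ/min
Outlet flows (mol/min): A 14.296, B 42.007
Sensible, products 25→131 °C: 754.14 kJ/min
Q = ΔH = -1008.7 kJ/min = -16.811 kW
Heat removed = 16.811 kJ/s

Q_out = 16.8 kJ/s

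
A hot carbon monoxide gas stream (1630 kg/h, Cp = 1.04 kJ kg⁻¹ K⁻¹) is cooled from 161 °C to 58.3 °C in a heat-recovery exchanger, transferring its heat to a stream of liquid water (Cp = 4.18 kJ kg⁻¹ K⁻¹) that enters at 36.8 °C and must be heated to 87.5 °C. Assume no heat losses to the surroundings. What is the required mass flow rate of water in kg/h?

ṁ_c = 821 kg/h

Heat released by hot stream: Q = 1630 × 1.04 × (161 − 58.3) = 174100 kJ/h
Energy balance on cold side (adiabatic exchanger): Q = ṁ_c·Cp_c·(T_c,out − T_c,in)
ṁ_c = 174100 / [4.18 × (87.5 − 36.8)] = 821.5 kg/h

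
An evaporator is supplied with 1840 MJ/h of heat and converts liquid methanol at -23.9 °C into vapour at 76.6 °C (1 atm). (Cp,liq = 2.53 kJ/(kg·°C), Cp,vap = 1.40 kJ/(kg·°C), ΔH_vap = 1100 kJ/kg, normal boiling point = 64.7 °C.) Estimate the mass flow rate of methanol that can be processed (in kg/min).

Δh = 2.53×(64.7−-23.9) + 1100 + 1.40×(76.6−64.7) = 1340.8 kJ/kg
Q = 1840 MJ/h = 511.11 kJ/s = 30667 kJ/min
ṁ = Q/Δh = 30667 / 1340.8 = 22.872 kg/min

ṁ = 22.9 kg/min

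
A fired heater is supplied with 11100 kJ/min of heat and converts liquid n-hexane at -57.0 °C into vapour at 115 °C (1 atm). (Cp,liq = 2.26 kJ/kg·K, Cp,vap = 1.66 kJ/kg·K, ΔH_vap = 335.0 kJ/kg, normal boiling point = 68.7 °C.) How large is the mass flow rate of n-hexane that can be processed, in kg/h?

Δh = 2.26×(68.7−-57.0) + 335.0 + 1.66×(115−68.7) = 695.94 kJ/kg
Q = 11100 kJ/min = 185 kJ/s = 666000 kJ/h
ṁ = Q/Δh = 666000 / 695.94 = 956.98 kg/h

ṁ = 957 kg/h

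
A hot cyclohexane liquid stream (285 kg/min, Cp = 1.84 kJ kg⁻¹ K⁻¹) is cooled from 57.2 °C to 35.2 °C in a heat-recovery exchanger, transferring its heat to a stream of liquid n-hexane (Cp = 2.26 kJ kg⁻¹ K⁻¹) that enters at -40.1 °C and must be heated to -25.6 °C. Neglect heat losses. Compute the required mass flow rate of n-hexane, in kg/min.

Heat released by hot stream: Q = 285 × 1.84 × (57.2 − 35.2) = 11537 kJ/min
Energy balance on cold side (adiabatic exchanger): Q = ṁ_c·Cp_c·(T_c,out − T_c,in)
ṁ_c = 11537 / [2.26 × (-25.6 − -40.1)] = 352.05 kg/min

ṁ_c = 352 kg/min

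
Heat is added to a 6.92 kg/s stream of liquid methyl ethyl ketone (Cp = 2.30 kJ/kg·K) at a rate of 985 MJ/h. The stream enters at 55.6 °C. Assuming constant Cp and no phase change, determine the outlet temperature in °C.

Q = 985 MJ/h = 273.61 kJ/s
ΔT = Q/(ṁ·Cp) = 273.61/(6.92×2.30) = 17.191 K
T_out = 55.6 + 17.191 = 72.791 °C

T_out = 72.8 °C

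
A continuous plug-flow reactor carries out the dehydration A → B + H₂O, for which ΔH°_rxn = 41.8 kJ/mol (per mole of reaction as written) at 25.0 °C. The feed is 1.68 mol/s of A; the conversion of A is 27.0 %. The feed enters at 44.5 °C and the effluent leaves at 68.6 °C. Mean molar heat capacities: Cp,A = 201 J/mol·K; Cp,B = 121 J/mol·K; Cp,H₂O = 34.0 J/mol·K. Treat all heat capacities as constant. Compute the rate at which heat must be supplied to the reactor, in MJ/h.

Extent of reaction ξ = 0.270 × 1.68 = 0.4536 mol/s
Reaction term: ξ·ΔH°_rxn = 0.4536 × 41.8 = 18.96 kJ/s
Sensible, feed 44.5→25 °C: -6.5848 kJ/s
Outlet flows (mol/s): A 1.2264, B 0.4536, H₂O 0.4536
Sensible, products 25→68.6 °C: 13.813 kJ/s
Q = ΔH = 26.189 kJ/s = 26.189 kW
Heat supplied = 94.28 MJ/h

Q_in = 94.3 MJ/h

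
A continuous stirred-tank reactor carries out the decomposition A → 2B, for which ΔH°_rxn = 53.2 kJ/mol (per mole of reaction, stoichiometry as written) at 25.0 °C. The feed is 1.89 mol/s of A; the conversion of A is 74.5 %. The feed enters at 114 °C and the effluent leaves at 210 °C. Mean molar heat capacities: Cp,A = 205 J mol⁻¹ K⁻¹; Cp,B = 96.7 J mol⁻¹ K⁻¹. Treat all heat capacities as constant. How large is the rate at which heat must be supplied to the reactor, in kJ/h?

Q_in = 393000 kJ/h

Extent of reaction ξ = 0.745 × 1.89 = 1.4081 mol/s
Reaction term: ξ·ΔH°_rxn = 1.4081 × 53.2 = 74.908 kJ/s
Sensible, feed 114→25 °C: -34.483 kJ/s
Outlet flows (mol/s): A 0.48195, B 2.8161
Sensible, products 25→210 °C: 68.657 kJ/s
Q = ΔH = 109.08 kJ/s = 109.08 kW
Heat supplied = 392690 kJ/h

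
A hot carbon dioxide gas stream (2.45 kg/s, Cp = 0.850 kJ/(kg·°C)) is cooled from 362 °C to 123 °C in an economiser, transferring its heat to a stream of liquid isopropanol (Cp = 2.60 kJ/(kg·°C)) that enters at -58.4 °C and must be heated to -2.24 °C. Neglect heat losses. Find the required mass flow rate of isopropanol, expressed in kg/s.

ṁ_c = 3.41 kg/s

Heat released by hot stream: Q = 2.45 × 0.850 × (362 − 123) = 497.72 kJ/s
Energy balance on cold side (adiabatic exchanger): Q = ṁ_c·Cp_c·(T_c,out − T_c,in)
ṁ_c = 497.72 / [2.60 × (-2.24 − -58.4)] = 3.4087 kg/s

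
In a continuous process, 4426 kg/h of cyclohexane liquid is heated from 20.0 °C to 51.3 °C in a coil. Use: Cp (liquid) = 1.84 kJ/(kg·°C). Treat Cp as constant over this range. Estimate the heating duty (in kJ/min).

Q = ṁ·Cp·ΔT = 4426 × 1.84 × (51.3 − 20.0) = 254900 kJ/h
Converting: 254900 / 3600 s = 70.806 kW
Heating duty = 4248.4 kJ/min

Q = 4250 kJ/min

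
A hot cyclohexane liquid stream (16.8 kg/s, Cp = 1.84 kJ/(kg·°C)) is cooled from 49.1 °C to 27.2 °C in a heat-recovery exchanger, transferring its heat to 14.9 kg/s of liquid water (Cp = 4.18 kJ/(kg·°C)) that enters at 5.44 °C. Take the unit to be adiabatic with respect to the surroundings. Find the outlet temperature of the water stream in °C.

T_c,out = 16.3 °C

Heat released by hot stream: Q = 16.8 × 1.84 × (49.1 − 27.2) = 676.97 kJ/s
Energy balance on cold side (adiabatic exchanger): Q = ṁ_c·Cp_c·(T_c,out − T_c,in)
T_c,out = 5.44 + 676.97/(14.9 × 4.18) = 16.309 °C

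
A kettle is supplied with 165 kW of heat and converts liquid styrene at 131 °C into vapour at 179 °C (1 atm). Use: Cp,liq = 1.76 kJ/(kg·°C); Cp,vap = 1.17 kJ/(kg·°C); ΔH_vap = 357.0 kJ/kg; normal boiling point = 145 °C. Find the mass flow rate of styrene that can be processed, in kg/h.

ṁ = 1410 kg/h

Δh = 1.76×(145−131) + 357.0 + 1.17×(179−145) = 421.42 kJ/kg
Q = 165 kW = 165 kJ/s = 594000 kJ/h
ṁ = Q/Δh = 594000 / 421.42 = 1409.5 kg/h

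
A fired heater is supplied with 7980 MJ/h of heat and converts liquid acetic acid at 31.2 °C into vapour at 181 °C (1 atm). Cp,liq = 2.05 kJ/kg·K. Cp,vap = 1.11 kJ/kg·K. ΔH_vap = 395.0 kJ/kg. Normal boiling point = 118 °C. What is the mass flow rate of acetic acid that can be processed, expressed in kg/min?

Δh = 2.05×(118−31.2) + 395.0 + 1.11×(181−118) = 642.87 kJ/kg
Q = 7980 MJ/h = 2216.7 kJ/s = 133000 kJ/min
ṁ = Q/Δh = 133000 / 642.87 = 206.88 kg/min

ṁ = 207 kg/min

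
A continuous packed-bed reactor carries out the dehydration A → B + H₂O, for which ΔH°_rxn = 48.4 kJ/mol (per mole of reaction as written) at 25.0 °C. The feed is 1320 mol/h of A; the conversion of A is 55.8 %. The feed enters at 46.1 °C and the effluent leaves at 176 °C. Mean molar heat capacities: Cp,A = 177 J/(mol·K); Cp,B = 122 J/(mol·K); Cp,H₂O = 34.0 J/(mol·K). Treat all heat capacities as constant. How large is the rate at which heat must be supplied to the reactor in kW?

Q_in = 17.7 kW

Extent of reaction ξ = 0.558 × 1320 = 736.56 mol/h
Reaction term: ξ·ΔH°_rxn = 736.56 × 48.4 = 35650 kJ/h
Sensible, feed 46.1→25 °C: -4929.8 kJ/h
Outlet flows (mol/h): A 583.44, B 736.56, H₂O 736.56
Sensible, products 25→176 °C: 32944 kJ/h
Q = ΔH = 63664 kJ/h = 17.684 kW
Heat supplied = 17.684 kW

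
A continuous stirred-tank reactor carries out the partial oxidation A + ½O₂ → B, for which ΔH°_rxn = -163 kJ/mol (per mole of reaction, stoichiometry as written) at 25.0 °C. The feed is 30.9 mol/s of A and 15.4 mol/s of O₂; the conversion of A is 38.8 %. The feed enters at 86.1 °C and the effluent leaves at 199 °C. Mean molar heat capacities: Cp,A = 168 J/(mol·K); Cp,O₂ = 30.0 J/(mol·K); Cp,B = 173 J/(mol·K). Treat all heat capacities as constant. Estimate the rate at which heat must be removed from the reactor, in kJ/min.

Q_out = 80200 kJ/min

Extent of reaction ξ = 0.388 × 30.9 = 11.989 mol/s
Reaction term: ξ·ΔH°_rxn = 11.989 × -163 = -1954.2 kJ/s
Sensible, feed 86.1→25 °C: -345.41 kJ/s
Outlet flows (mol/s): A 18.911, O₂ 9.4054, B 11.989
Sensible, products 25→199 °C: 962.8 kJ/s
Q = ΔH = -1336.9 kJ/s = -1336.9 kW
Heat removed = 80211 kJ/min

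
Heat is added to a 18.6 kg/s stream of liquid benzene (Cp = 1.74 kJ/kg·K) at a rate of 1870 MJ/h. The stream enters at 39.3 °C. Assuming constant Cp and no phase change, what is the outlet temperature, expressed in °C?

Q = 1870 MJ/h = 519.44 kJ/s
ΔT = Q/(ṁ·Cp) = 519.44/(18.6×1.74) = 16.05 K
T_out = 39.3 + 16.05 = 55.35 °C

T_out = 55.4 °C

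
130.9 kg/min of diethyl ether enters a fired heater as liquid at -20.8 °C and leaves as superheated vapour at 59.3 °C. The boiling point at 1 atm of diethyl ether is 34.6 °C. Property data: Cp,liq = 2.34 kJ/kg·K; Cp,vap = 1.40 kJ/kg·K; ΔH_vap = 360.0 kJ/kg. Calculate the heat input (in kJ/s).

Q = 1140 kJ/s

liquid -20.8→34.6 °C: 129.64 kJ/kg
vaporisation at 34.6 °C: 360 kJ/kg
vapour 34.6→59.3 °C: 34.58 kJ/kg
Δh = 129.64 + 360 + 34.58 = 524.22 kJ/kg
Q = ṁ·Δh = 130.9 kg/min × 524.22 kJ/kg = 68620 kJ/min
|Q| = 1143.7 kW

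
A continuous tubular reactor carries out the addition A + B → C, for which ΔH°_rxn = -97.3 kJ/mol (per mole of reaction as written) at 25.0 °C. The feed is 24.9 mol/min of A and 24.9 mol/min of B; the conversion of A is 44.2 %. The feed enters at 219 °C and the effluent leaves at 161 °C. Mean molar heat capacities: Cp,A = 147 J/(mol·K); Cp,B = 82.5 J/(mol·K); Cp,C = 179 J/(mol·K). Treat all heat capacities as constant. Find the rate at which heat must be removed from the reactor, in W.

Extent of reaction ξ = 0.442 × 24.9 = 11.006 mol/min
Reaction term: ξ·ΔH°_rxn = 11.006 × -97.3 = -1070.9 kJ/min
Sensible, feed 219→25 °C: -1108.6 kJ/min
Outlet flows (mol/min): A 13.894, B 13.894, C 11.006
Sensible, products 25→161 °C: 701.59 kJ/min
Q = ΔH = -1477.9 kJ/min = -24.632 kW
Heat removed = 24632 W

Q_out = 24600 W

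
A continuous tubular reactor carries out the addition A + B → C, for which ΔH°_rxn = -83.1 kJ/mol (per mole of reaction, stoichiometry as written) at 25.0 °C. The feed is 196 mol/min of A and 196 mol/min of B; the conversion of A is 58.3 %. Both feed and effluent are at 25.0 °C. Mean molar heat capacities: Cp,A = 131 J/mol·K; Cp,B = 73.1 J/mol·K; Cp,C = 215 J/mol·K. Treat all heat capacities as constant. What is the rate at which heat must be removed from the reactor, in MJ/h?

Extent of reaction ξ = 0.583 × 196 = 114.27 mol/min
Reaction term: ξ·ΔH°_rxn = 114.27 × -83.1 = -9495.7 kJ/min
Q = ΔH = -9495.7 kJ/min = -158.26 kW
Heat removed = 569.74 MJ/h

Q_out = 570 MJ/h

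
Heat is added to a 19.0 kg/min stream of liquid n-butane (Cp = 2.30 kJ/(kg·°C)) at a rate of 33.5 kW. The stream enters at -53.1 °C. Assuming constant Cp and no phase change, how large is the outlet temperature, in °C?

T_out = -7.10 °C

Q = 33.5 kW = 2010 kJ/min
ΔT = Q/(ṁ·Cp) = 2010/(19.0×2.30) = 45.995 K
T_out = -53.1 + 45.995 = -7.1046 °C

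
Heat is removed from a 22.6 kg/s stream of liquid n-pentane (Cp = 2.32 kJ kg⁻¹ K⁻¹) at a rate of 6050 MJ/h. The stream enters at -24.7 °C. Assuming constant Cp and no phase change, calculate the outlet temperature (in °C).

Q = 6050 MJ/h = 1680.6 kJ/s
ΔT = Q/(ṁ·Cp) = 1680.6/(22.6×2.32) = 32.052 K
T_out = -24.7 − 32.052 = -56.752 °C

T_out = -56.8 °C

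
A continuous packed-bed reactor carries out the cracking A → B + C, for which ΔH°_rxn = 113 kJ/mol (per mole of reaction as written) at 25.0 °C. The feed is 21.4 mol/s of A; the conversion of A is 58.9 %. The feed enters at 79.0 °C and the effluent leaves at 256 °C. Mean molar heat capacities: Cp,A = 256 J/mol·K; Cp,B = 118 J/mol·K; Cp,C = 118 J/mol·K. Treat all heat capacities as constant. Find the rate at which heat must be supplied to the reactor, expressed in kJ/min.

Q_in = 140000 kJ/min

Extent of reaction ξ = 0.589 × 21.4 = 12.605 mol/s
Reaction term: ξ·ΔH°_rxn = 12.605 × 113 = 1424.3 kJ/s
Sensible, feed 79.0→25 °C: -295.83 kJ/s
Outlet flows (mol/s): A 8.7954, B 12.605, C 12.605
Sensible, products 25→256 °C: 1207.3 kJ/s
Q = ΔH = 2335.8 kJ/s = 2335.8 kW
Heat supplied = 140150 kJ/min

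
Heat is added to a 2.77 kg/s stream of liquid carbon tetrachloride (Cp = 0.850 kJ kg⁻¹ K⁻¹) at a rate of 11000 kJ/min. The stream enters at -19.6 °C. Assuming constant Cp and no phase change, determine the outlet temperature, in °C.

Q = 11000 kJ/min = 183.33 kJ/s
ΔT = Q/(ṁ·Cp) = 183.33/(2.77×0.850) = 77.865 K
T_out = -19.6 + 77.865 = 58.265 °C

T_out = 58.3 °C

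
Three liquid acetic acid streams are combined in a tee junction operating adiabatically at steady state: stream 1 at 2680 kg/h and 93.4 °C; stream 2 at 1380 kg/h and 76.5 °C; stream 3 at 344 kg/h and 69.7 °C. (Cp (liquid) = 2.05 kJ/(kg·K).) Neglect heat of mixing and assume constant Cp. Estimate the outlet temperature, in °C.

Energy balance with Q = 0: Σ ṁᵢCp,ᵢ(T_out − Tᵢ) = 0
Σ ṁᵢCp,ᵢTᵢ = 2680×2.05×93.4 + 1380×2.05×76.5 + 344×2.05×69.7 = 778710
Σ ṁᵢCp,ᵢ = 2680×2.05 + 1380×2.05 + 344×2.05 = 9028.2
T_out = 778710 / 9028.2 = 86.253 °C

T_out = 86.3 °C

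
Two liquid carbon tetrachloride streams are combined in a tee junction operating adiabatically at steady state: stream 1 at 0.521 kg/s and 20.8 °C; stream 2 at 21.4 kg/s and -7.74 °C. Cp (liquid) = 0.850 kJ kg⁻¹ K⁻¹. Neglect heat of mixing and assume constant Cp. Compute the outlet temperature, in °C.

No heat crosses the boundary, so H_out = H_in.
T_out = Σ ṁᵢCp,ᵢTᵢ / Σ ṁᵢCp,ᵢ
      = -131.58 / 18.633 = -7.0617 °C

T_out = -7.06 °C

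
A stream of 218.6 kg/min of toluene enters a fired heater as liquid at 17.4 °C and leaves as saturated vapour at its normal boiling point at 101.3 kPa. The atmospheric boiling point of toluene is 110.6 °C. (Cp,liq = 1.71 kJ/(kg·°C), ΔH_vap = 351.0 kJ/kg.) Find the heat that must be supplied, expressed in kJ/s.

liquid 17.4→110.6 °C: 159.37 kJ/kg
vaporisation at 110.6 °C: 351 kJ/kg
Δh = 159.37 + 351 = 510.37 kJ/kg
Q = ṁ·Δh = 218.6 kg/min × 510.37 kJ/kg = 111570 kJ/min
|Q| = 1859.5 kW

Q = 1860 kJ/s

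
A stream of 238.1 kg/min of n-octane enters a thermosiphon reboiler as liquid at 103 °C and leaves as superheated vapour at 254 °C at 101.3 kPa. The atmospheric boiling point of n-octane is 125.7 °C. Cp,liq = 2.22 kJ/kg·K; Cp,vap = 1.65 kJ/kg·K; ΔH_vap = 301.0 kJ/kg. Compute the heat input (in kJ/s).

liquid 103→125.7 °C: 50.394 kJ/kg
vaporisation at 125.7 °C: 301 kJ/kg
vapour 125.7→254 °C: 211.69 kJ/kg
Δh = 50.394 + 301 + 211.69 = 563.09 kJ/kg
Q = ṁ·Δh = 238.1 kg/min × 563.09 kJ/kg = 134070 kJ/min
|Q| = 2234.5 kW

Q = 2230 kJ/s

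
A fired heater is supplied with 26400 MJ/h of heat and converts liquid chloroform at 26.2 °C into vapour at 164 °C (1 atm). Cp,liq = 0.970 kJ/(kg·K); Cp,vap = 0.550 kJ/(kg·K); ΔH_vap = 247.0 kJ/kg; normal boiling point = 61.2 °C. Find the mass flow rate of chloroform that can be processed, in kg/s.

Δh = 0.970×(61.2−26.2) + 247.0 + 0.550×(164−61.2) = 337.49 kJ/kg
Q = 26400 MJ/h = 7333.3 kJ/s = 7333.3 kJ/s
ṁ = Q/Δh = 7333.3 / 337.49 = 21.729 kg/s

ṁ = 21.7 kg/s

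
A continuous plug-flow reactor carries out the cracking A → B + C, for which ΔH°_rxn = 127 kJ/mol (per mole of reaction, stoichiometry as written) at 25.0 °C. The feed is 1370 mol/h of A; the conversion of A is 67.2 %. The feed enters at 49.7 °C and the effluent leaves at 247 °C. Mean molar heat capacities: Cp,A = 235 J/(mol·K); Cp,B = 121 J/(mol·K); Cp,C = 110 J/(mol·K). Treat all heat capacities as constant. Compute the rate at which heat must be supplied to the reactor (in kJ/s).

Extent of reaction ξ = 0.672 × 1370 = 920.64 mol/h
Reaction term: ξ·ΔH°_rxn = 920.64 × 127 = 116920 kJ/h
Sensible, feed 49.7→25 °C: -7952.2 kJ/h
Outlet flows (mol/h): A 449.36, B 920.64, C 920.64
Sensible, products 25→247 °C: 70655 kJ/h
Q = ΔH = 179620 kJ/h = 49.896 kW
Heat supplied = 49.896 kJ/s

Q_in = 49.9 kJ/s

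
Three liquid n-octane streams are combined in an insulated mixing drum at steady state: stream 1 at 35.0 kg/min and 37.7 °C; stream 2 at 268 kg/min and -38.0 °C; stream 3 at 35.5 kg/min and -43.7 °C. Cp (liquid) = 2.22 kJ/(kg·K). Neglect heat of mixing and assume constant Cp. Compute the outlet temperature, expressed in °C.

No heat crosses the boundary, so H_out = H_in.
Σ ṁᵢCp,ᵢTᵢ = 35.0×2.22×37.7 + 268×2.22×-38.0 + 35.5×2.22×-43.7 = -23123
Σ ṁᵢCp,ᵢ = 35.0×2.22 + 268×2.22 + 35.5×2.22 = 751.47
T_out = -23123 / 751.47 = -30.771 °C

T_out = -30.8 °C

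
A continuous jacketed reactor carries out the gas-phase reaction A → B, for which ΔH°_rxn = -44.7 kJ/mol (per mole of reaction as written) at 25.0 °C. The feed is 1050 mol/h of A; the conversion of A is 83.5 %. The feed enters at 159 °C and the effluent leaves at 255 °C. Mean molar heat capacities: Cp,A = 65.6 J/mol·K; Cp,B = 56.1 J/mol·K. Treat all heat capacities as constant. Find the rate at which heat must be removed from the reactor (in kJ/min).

Extent of reaction ξ = 0.835 × 1050 = 876.75 mol/h
Reaction term: ξ·ΔH°_rxn = 876.75 × -44.7 = -39191 kJ/h
Sensible, feed 159→25 °C: -9229.9 kJ/h
Outlet flows (mol/h): A 173.25, B 876.75
Sensible, products 25→255 °C: 13927 kJ/h
Q = ΔH = -34494 kJ/h = -9.5817 kW
Heat removed = 574.9 kJ/min

Q_out = 575 kJ/min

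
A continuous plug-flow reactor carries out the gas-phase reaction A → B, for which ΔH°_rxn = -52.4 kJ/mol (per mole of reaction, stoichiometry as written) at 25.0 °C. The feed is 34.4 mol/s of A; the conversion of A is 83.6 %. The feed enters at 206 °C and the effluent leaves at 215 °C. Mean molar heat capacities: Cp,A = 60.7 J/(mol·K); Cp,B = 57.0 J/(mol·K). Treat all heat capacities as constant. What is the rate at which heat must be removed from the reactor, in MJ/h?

Q_out = 5430 MJ/h

Extent of reaction ξ = 0.836 × 34.4 = 28.758 mol/s
Reaction term: ξ·ΔH°_rxn = 28.758 × -52.4 = -1506.9 kJ/s
Sensible, feed 206→25 °C: -377.94 kJ/s
Outlet flows (mol/s): A 5.6416, B 28.758
Sensible, products 25→215 °C: 376.52 kJ/s
Q = ΔH = -1508.4 kJ/s = -1508.4 kW
Heat removed = 5430.1 MJ/h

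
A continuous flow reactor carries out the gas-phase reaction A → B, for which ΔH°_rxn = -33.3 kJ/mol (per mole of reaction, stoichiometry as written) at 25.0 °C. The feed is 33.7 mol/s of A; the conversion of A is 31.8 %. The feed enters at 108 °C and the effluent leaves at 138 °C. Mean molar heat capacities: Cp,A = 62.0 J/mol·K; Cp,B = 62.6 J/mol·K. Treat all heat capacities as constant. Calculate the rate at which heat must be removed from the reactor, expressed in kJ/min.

Q_out = 17600 kJ/min

Extent of reaction ξ = 0.318 × 33.7 = 10.717 mol/s
Reaction term: ξ·ΔH°_rxn = 10.717 × -33.3 = -356.86 kJ/s
Sensible, feed 108→25 °C: -173.42 kJ/s
Outlet flows (mol/s): A 22.983, B 10.717
Sensible, products 25→138 °C: 236.83 kJ/s
Q = ΔH = -293.45 kJ/s = -293.45 kW
Heat removed = 17607 kJ/min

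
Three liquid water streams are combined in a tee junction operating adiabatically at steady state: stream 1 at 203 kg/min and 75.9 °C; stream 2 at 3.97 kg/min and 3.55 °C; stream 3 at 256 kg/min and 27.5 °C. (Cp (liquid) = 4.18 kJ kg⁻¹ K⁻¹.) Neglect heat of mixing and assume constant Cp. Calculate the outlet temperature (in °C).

No heat crosses the boundary, so H_out = H_in.
Σ ṁᵢCp,ᵢTᵢ = 203×4.18×75.9 + 3.97×4.18×3.55 + 256×4.18×27.5 = 93890
Σ ṁᵢCp,ᵢ = 203×4.18 + 3.97×4.18 + 256×4.18 = 1935.2
T_out = 93890 / 1935.2 = 48.517 °C

T_out = 48.5 °C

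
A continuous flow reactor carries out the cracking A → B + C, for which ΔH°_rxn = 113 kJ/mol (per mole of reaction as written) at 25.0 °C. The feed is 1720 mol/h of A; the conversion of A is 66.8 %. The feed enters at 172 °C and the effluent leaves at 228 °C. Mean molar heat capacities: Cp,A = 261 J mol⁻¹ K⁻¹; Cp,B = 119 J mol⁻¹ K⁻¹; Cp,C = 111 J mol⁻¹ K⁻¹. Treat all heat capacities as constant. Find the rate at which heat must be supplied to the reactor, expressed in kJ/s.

Extent of reaction ξ = 0.668 × 1720 = 1149 mol/h
Reaction term: ξ·ΔH°_rxn = 1149 × 113 = 129830 kJ/h
Sensible, feed 172→25 °C: -65991 kJ/h
Outlet flows (mol/h): A 571.04, B 1149, C 1149
Sensible, products 25→228 °C: 83900 kJ/h
Q = ΔH = 147740 kJ/h = 41.039 kW
Heat supplied = 41.039 kJ/s

Q_in = 41.0 kJ/s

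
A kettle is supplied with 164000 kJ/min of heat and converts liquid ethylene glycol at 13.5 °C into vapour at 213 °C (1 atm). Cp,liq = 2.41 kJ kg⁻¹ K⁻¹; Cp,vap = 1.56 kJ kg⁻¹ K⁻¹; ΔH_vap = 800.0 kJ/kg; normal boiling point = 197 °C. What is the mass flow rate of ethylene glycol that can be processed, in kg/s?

ṁ = 2.16 kg/s

Δh = 2.41×(197−13.5) + 800.0 + 1.56×(213−197) = 1267.2 kJ/kg
Q = 164000 kJ/min = 2733.3 kJ/s = 2733.3 kJ/s
ṁ = Q/Δh = 2733.3 / 1267.2 = 2.157 kg/s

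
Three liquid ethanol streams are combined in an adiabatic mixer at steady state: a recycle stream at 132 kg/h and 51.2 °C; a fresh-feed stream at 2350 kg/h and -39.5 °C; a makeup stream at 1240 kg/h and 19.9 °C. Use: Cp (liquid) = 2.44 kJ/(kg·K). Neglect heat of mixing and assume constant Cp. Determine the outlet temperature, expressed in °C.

T_out = -16.5 °C

Energy balance with Q = 0: Σ ṁᵢCp,ᵢ(T_out − Tᵢ) = 0
Σ ṁᵢCp,ᵢTᵢ = 132×2.44×51.2 + 2350×2.44×-39.5 + 1240×2.44×19.9 = -149790
Σ ṁᵢCp,ᵢ = 132×2.44 + 2350×2.44 + 1240×2.44 = 9081.7
T_out = -149790 / 9081.7 = -16.494 °C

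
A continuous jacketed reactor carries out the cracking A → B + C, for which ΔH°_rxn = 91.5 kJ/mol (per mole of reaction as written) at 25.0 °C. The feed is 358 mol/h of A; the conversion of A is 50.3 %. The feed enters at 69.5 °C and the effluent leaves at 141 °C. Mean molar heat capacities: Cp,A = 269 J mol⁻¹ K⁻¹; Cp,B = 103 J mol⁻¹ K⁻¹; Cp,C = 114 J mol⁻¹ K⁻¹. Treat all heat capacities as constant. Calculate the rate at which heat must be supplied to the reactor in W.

Q_in = 6190 W

Extent of reaction ξ = 0.503 × 358 = 180.07 mol/h
Reaction term: ξ·ΔH°_rxn = 180.07 × 91.5 = 16477 kJ/h
Sensible, feed 69.5→25 °C: -4285.4 kJ/h
Outlet flows (mol/h): A 177.93, B 180.07, C 180.07
Sensible, products 25→141 °C: 10085 kJ/h
Q = ΔH = 22276 kJ/h = 6.1878 kW
Heat supplied = 6187.8 W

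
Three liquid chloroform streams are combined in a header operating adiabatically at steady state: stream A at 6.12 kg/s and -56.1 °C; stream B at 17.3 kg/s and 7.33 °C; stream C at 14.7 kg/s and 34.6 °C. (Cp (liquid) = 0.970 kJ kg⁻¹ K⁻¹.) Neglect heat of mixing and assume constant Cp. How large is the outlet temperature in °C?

Energy balance with Q = 0: Σ ṁᵢCp,ᵢ(T_out − Tᵢ) = 0
T_out = Σ ṁᵢCp,ᵢTᵢ / Σ ṁᵢCp,ᵢ
      = 283.33 / 36.976 = 7.6626 °C

T_out = 7.66 °C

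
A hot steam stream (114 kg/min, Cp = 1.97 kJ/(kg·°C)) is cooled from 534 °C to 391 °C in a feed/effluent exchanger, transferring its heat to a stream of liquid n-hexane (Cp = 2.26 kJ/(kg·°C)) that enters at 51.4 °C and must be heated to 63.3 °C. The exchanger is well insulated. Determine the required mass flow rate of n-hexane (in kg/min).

ṁ_c = 1190 kg/min

Heat released by hot stream: Q = 114 × 1.97 × (534 − 391) = 32115 kJ/min
Energy balance on cold side (adiabatic exchanger): Q = ṁ_c·Cp_c·(T_c,out − T_c,in)
ṁ_c = 32115 / [2.26 × (63.3 − 51.4)] = 1194.1 kg/min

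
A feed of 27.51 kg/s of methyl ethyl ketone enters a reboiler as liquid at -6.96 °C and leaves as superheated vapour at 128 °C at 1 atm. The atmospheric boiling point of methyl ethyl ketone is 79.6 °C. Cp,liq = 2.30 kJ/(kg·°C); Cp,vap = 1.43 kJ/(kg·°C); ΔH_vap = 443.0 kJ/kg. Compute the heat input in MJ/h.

Q = 70400 MJ/h

liquid -6.96→79.6 °C: 199.09 kJ/kg
vaporisation at 79.6 °C: 443 kJ/kg
vapour 79.6→128 °C: 69.212 kJ/kg
Δh = 199.09 + 443 + 69.212 = 711.3 kJ/kg
Q = ṁ·Δh = 27.51 kg/s × 711.3 kJ/kg = 19568 kJ/s
|Q| = 19568 kW = 70444 MJ/h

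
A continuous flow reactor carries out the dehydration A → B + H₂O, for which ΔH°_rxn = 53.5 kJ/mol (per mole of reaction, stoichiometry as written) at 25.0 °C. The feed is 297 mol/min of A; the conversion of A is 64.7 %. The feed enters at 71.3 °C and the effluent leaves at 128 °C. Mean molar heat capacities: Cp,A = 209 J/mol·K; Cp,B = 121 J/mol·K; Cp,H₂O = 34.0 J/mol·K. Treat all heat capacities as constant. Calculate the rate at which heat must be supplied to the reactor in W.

Extent of reaction ξ = 0.647 × 297 = 192.16 mol/min
Reaction term: ξ·ΔH°_rxn = 192.16 × 53.5 = 10281 kJ/min
Sensible, feed 71.3→25 °C: -2874 kJ/min
Outlet flows (mol/min): A 104.84, B 192.16, H₂O 192.16
Sensible, products 25→128 °C: 5324.7 kJ/min
Q = ΔH = 12731 kJ/min = 212.19 kW
Heat supplied = 212190 W

Q_in = 212000 W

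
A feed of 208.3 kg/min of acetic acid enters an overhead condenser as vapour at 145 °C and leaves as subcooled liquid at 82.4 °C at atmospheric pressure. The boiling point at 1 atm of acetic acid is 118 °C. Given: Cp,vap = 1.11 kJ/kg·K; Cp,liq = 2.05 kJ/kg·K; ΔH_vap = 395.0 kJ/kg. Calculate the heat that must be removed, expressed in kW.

vapour 145→118 °C: -29.97 kJ/kg
condensation at 118 °C: -395 kJ/kg
liquid 118→82.4 °C: -72.98 kJ/kg
Δh = -29.97 + -395 + -72.98 = -497.95 kJ/kg
Q = ṁ·Δh = 208.3 kg/min × -497.95 kJ/kg = -103720 kJ/min
|Q| = 1728.7 kW

Q_c = 1730 kW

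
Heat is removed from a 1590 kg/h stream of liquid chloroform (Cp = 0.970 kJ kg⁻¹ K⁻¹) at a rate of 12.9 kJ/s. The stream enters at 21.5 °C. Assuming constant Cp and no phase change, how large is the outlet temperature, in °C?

Q = 12.9 kJ/s = 46440 kJ/h
ΔT = Q/(ṁ·Cp) = 46440/(1590×0.970) = 30.111 K
T_out = 21.5 − 30.111 = -8.6109 °C

T_out = -8.61 °C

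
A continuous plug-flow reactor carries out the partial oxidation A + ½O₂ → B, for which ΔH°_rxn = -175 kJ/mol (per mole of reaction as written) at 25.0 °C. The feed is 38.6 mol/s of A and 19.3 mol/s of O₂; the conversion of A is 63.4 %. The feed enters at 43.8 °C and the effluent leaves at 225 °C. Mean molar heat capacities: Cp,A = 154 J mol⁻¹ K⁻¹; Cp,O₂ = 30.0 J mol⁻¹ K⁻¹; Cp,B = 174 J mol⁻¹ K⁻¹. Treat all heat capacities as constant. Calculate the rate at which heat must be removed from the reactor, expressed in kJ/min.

Q_out = 185000 kJ/min

Extent of reaction ξ = 0.634 × 38.6 = 24.472 mol/s
Reaction term: ξ·ΔH°_rxn = 24.472 × -175 = -4282.7 kJ/s
Sensible, feed 43.8→25 °C: -122.64 kJ/s
Outlet flows (mol/s): A 14.128, O₂ 7.0638, B 24.472
Sensible, products 25→225 °C: 1329.2 kJ/s
Q = ΔH = -3076.2 kJ/s = -3076.2 kW
Heat removed = 184570 kJ/min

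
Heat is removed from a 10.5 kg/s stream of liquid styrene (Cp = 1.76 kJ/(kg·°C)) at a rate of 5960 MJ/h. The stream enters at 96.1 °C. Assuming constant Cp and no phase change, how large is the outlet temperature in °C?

T_out = 6.51 °C

Q = 5960 MJ/h = 1655.6 kJ/s
ΔT = Q/(ṁ·Cp) = 1655.6/(10.5×1.76) = 89.586 K
T_out = 96.1 − 89.586 = 6.5137 °C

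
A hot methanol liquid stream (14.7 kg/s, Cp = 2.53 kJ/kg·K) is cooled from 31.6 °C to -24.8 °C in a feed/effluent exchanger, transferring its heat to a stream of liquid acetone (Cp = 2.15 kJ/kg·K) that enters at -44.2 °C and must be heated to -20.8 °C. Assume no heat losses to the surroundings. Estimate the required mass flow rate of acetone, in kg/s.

ṁ_c = 41.7 kg/s

Heat released by hot stream: Q = 14.7 × 2.53 × (31.6 − -24.8) = 2097.6 kJ/s
Energy balance on cold side (adiabatic exchanger): Q = ṁ_c·Cp_c·(T_c,out − T_c,in)
ṁ_c = 2097.6 / [2.15 × (-20.8 − -44.2)] = 41.693 kg/s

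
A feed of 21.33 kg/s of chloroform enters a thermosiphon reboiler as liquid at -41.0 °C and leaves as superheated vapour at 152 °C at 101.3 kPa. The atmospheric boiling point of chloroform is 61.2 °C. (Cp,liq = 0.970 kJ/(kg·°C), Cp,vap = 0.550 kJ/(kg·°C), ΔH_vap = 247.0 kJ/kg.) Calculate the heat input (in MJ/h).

liquid -41.0→61.2 °C: 99.134 kJ/kg
vaporisation at 61.2 °C: 247 kJ/kg
vapour 61.2→152 °C: 49.94 kJ/kg
Δh = 99.134 + 247 + 49.94 = 396.07 kJ/kg
Q = ṁ·Δh = 21.33 kg/s × 396.07 kJ/kg = 8448.3 kJ/s
|Q| = 8448.3 kW = 30414 MJ/h

Q = 30400 MJ/h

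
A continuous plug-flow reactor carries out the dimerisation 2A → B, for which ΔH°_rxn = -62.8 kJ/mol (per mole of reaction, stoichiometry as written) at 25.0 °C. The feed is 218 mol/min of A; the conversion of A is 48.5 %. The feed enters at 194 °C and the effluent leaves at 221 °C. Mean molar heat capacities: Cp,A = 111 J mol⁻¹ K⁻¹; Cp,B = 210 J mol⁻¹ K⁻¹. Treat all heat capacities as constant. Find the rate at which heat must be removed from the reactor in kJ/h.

Extent of reaction ξ = 0.485 × 218 / 2 = 52.865 mol/min
Reaction term: ξ·ΔH°_rxn = 52.865 × -62.8 = -3319.9 kJ/min
Sensible, feed 194→25 °C: -4089.5 kJ/min
Outlet flows (mol/min): A 112.27, B 52.865
Sensible, products 25→221 °C: 4618.5 kJ/min
Q = ΔH = -2790.9 kJ/min = -46.515 kW
Heat removed = 167450 kJ/h

Q_out = 167000 kJ/h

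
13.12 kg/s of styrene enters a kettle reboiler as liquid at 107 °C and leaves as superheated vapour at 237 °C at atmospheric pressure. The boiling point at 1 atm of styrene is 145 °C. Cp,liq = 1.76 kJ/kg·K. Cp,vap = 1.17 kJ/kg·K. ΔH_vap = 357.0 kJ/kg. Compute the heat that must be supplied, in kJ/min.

liquid 107→145 °C: 66.88 kJ/kg
vaporisation at 145 °C: 357 kJ/kg
vapour 145→237 °C: 107.64 kJ/kg
Δh = 66.88 + 357 + 107.64 = 531.52 kJ/kg
Q = ṁ·Δh = 13.12 kg/s × 531.52 kJ/kg = 6973.5 kJ/s
|Q| = 6973.5 kW = 418410 kJ/min

Q = 418000 kJ/min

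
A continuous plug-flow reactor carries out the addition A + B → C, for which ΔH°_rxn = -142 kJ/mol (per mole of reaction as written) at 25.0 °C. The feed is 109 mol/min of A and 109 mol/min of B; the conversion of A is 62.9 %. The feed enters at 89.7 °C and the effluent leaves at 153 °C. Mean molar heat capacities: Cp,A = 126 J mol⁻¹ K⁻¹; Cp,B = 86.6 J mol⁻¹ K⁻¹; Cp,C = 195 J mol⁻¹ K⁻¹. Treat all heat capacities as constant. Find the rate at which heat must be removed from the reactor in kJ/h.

Q_out = 505000 kJ/h

Extent of reaction ξ = 0.629 × 109 = 68.561 mol/min
Reaction term: ξ·ΔH°_rxn = 68.561 × -142 = -9735.7 kJ/min
Sensible, feed 89.7→25 °C: -1499.3 kJ/min
Outlet flows (mol/min): A 40.439, B 40.439, C 68.561
Sensible, products 25→153 °C: 2811.7 kJ/min
Q = ΔH = -8423.2 kJ/min = -140.39 kW
Heat removed = 505390 kJ/h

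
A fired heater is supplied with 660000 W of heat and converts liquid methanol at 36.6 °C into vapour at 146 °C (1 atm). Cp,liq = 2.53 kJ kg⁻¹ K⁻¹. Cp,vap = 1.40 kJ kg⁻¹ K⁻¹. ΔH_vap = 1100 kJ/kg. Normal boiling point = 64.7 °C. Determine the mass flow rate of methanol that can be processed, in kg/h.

Δh = 2.53×(64.7−36.6) + 1100 + 1.40×(146−64.7) = 1284.9 kJ/kg
Q = 660000 W = 660 kJ/s = 2.376e+06 kJ/h
ṁ = Q/Δh = 2.376e+06 / 1284.9 = 1849.2 kg/h

ṁ = 1850 kg/h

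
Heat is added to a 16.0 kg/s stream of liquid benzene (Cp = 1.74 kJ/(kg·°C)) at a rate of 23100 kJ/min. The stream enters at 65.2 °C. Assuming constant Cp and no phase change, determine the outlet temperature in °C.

T_out = 79.0 °C

Q = 23100 kJ/min = 385 kJ/s
ΔT = Q/(ṁ·Cp) = 385/(16.0×1.74) = 13.829 K
T_out = 65.2 + 13.829 = 79.029 °C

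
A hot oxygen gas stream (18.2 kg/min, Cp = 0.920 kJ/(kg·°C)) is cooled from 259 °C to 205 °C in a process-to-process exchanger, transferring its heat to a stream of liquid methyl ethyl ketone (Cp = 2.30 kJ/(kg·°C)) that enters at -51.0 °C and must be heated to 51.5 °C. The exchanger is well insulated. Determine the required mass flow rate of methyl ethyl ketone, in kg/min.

ṁ_c = 3.84 kg/min

Heat released by hot stream: Q = 18.2 × 0.920 × (259 − 205) = 904.18 kJ/min
Energy balance on cold side (adiabatic exchanger): Q = ṁ_c·Cp_c·(T_c,out − T_c,in)
ṁ_c = 904.18 / [2.30 × (51.5 − -51.0)] = 3.8353 kg/min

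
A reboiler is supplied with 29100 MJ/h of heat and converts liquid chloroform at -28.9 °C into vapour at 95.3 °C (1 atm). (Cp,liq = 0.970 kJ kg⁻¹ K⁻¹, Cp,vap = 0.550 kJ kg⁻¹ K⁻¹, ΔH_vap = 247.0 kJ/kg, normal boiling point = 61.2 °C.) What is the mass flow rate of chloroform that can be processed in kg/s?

Δh = 0.970×(61.2−-28.9) + 247.0 + 0.550×(95.3−61.2) = 353.15 kJ/kg
Q = 29100 MJ/h = 8083.3 kJ/s = 8083.3 kJ/s
ṁ = Q/Δh = 8083.3 / 353.15 = 22.889 kg/s

ṁ = 22.9 kg/s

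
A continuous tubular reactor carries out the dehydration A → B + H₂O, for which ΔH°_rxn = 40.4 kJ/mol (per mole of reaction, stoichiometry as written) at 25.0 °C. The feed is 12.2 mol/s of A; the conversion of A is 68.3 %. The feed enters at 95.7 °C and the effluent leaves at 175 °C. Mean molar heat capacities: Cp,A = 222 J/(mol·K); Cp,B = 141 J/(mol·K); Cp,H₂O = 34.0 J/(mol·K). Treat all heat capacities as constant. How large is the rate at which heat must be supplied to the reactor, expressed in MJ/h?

Q_in = 1770 MJ/h

Extent of reaction ξ = 0.683 × 12.2 = 8.3326 mol/s
Reaction term: ξ·ΔH°_rxn = 8.3326 × 40.4 = 336.64 kJ/s
Sensible, feed 95.7→25 °C: -191.48 kJ/s
Outlet flows (mol/s): A 3.8674, B 8.3326, H₂O 8.3326
Sensible, products 25→175 °C: 347.52 kJ/s
Q = ΔH = 492.67 kJ/s = 492.67 kW
Heat supplied = 1773.6 MJ/h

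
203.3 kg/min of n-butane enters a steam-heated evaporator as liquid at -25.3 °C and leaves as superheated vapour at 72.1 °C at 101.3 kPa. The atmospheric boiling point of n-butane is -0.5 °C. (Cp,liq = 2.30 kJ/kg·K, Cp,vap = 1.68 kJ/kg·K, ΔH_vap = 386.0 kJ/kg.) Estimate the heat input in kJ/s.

Q = 1910 kJ/s

liquid -25.3→-0.5 °C: 57.04 kJ/kg
vaporisation at -0.5 °C: 386 kJ/kg
vapour -0.5→72.1 °C: 121.97 kJ/kg
Δh = 57.04 + 386 + 121.97 = 565.01 kJ/kg
Q = ṁ·Δh = 203.3 kg/min × 565.01 kJ/kg = 114870 kJ/min
|Q| = 1914.4 kW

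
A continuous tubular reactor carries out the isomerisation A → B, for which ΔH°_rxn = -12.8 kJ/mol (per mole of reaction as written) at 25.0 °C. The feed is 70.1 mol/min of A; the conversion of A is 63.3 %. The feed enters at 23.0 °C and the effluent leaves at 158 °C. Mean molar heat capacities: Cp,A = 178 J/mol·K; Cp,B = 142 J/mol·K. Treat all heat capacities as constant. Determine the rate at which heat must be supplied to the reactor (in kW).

Extent of reaction ξ = 0.633 × 70.1 = 44.373 mol/min
Reaction term: ξ·ΔH°_rxn = 44.373 × -12.8 = -567.98 kJ/min
Sensible, feed 23.0→25 °C: 24.956 kJ/min
Outlet flows (mol/min): A 25.727, B 44.373
Sensible, products 25→158 °C: 1447.1 kJ/min
Q = ΔH = 904.07 kJ/min = 15.068 kW
Heat supplied = 15.068 kW

Q_in = 15.1 kW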